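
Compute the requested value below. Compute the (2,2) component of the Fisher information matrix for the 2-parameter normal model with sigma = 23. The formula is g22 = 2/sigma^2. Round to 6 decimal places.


For the 2-parameter normal family, the Fisher metric has:
  g11 = 1/sigma^2, g22 = 2/sigma^2.
sigma = 23, sigma^2 = 529.
g22 = 0.003781

0.003781


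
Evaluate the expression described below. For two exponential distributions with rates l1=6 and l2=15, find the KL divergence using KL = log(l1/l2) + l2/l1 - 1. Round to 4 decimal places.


KL divergence for exponential family:
KL = log(l1/l2) + l2/l1 - 1.
log(6/15) = -0.916291.
15/6 = 2.5.
KL = -0.916291 + 2.5 - 1 = 0.5837

0.5837


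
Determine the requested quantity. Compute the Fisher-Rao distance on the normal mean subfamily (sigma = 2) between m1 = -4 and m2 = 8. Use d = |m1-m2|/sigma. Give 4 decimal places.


On the fixed-variance normal subfamily, geodesic distance = |m1-m2|/sigma.
|-4 - 8| = 12.
sigma = 2.
d = 12/2 = 6.0000

6.0000


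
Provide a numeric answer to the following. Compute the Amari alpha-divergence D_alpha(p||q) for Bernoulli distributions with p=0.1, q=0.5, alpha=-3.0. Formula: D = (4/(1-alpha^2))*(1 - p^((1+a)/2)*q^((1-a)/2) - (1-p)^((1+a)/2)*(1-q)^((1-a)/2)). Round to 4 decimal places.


Amari alpha-divergence:
D = (4/(1-alpha^2))*(1 - p^((1+a)/2)*q^((1-a)/2) - (1-p)^((1+a)/2)*(1-q)^((1-a)/2)).
alpha = -3.0, p = 0.1, q = 0.5.
e1 = (1+alpha)/2 = -1.0, e2 = (1-alpha)/2 = 2.0.
t1 = p^e1 * q^e2 = 0.1^-1.0 * 0.5^2.0 = 2.5.
t2 = (1-p)^e1 * (1-q)^e2 = 0.9^-1.0 * 0.5^2.0 = 0.277778.
4/(1-alpha^2) = -0.5.
D = -0.5*(1 - 2.5 - 0.277778) = 0.8889

0.8889


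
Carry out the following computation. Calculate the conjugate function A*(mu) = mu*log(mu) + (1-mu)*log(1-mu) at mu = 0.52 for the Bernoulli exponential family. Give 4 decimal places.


Legendre transform for Bernoulli:
A*(mu) = mu*log(mu) + (1-mu)*log(1-mu).
mu = 0.52, 1-mu = 0.48.
mu*log(mu) = 0.52*log(0.52) = -0.340042.
(1-mu)*log(1-mu) = 0.48*log(0.48) = -0.352305.
A* = -0.340042 + -0.352305 = -0.6923

-0.6923


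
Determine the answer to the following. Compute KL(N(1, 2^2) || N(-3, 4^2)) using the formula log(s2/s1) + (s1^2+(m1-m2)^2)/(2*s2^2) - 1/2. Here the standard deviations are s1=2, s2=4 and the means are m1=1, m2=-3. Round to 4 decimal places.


KL divergence between normal distributions:
KL = log(s2/s1) + (s1^2 + (m1-m2)^2)/(2*s2^2) - 1/2.
log(4/2) = 0.693147.
(2^2 + (1--3)^2)/(2*4^2) = (4 + 16)/32 = 0.625.
KL = 0.693147 + 0.625 - 0.5 = 0.8181

0.8181


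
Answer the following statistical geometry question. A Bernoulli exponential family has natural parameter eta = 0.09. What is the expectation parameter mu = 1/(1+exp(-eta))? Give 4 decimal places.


Dual coordinate (expectation parameter) for Bernoulli:
mu = 1/(1+exp(-eta)).
eta = 0.09.
exp(-eta) = exp(-0.09) = 0.913931.
mu = 1/(1+0.913931) = 0.5225

0.5225


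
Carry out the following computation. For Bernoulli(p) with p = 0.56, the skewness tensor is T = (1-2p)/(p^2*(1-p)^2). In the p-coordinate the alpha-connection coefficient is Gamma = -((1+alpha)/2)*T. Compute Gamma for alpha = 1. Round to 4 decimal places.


Skewness (Amari-Chentsov) tensor: T = (1-2p)/(p^2*(1-p)^2).
p = 0.56, 1-2p = -0.12, p^2 = 0.3136, (1-p)^2 = 0.1936.
T = -0.12/(0.3136 * 0.1936) = -1.976514.
In the p-coordinate, Gamma^(alpha) = Gamma^(0) - (alpha/2)*T with Gamma^(0) = (1/2)*g'(p) = -T/2,
so Gamma^(alpha) = -((1+alpha)/2)*T.
alpha = 1, -(1+alpha)/2 = -1.0.
Gamma = -1.0 * -1.976514 = 1.9765

1.9765


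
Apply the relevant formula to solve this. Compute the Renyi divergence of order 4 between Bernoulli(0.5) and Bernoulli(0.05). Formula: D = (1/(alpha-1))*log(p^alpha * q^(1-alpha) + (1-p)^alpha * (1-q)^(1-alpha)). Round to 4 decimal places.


Renyi divergence of order alpha between Bernoulli distributions:
D = (1/(alpha-1))*log(p^alpha * q^(1-alpha) + (1-p)^alpha * (1-q)^(1-alpha)).
alpha = 4, p = 0.5, q = 0.05.
p^alpha * q^(1-alpha) = 0.5^4 * 0.05^-3 = 500.0.
(1-p)^alpha * (1-q)^(1-alpha) = 0.5^4 * 0.95^-3 = 0.072897.
sum = 500.0 + 0.072897 = 500.072897.
D = (1/3)*log(500.072897) = 2.0716

2.0716


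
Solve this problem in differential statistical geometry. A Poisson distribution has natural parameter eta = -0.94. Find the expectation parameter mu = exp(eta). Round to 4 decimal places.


Expectation parameter for Poisson exponential family:
mu = exp(eta).
eta = -0.94.
mu = exp(-0.94) = 0.3906

0.3906


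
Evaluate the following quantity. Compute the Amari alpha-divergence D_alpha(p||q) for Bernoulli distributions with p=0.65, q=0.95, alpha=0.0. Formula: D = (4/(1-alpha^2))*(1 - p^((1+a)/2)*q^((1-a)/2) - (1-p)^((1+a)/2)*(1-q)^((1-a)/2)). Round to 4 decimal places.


Amari alpha-divergence:
D = (4/(1-alpha^2))*(1 - p^((1+a)/2)*q^((1-a)/2) - (1-p)^((1+a)/2)*(1-q)^((1-a)/2)).
alpha = 0.0, p = 0.65, q = 0.95.
e1 = (1+alpha)/2 = 0.5, e2 = (1-alpha)/2 = 0.5.
t1 = p^e1 * q^e2 = 0.65^0.5 * 0.95^0.5 = 0.785812.
t2 = (1-p)^e1 * (1-q)^e2 = 0.35^0.5 * 0.05^0.5 = 0.132288.
4/(1-alpha^2) = 4.0.
D = 4.0*(1 - 0.785812 - 0.132288) = 0.3276

0.3276


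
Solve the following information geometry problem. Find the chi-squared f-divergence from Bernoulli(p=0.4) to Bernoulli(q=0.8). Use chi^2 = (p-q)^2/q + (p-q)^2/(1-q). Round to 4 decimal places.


Chi-squared divergence between Bernoulli distributions:
chi^2 = (p-q)^2/q + (p-q)^2/(1-q).
p = 0.4, q = 0.8, p-q = -0.4.
(p-q)^2 = 0.16.
term1 = 0.16/0.8 = 0.2.
term2 = 0.16/0.2 = 0.8.
chi^2 = 0.2 + 0.8 = 1.0000

1.0000


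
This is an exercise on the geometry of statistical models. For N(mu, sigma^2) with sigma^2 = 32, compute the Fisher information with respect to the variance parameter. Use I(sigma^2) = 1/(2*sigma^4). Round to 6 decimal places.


Fisher information for variance: I(sigma^2) = 1/(2*sigma^4).
sigma^2 = 32, so sigma^4 = 1024.
I = 1/(2*1024) = 1/2048 = 0.000488

0.000488


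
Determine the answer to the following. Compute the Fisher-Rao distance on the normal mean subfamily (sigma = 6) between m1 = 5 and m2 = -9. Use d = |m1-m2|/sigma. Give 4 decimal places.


On the fixed-variance normal subfamily, geodesic distance = |m1-m2|/sigma.
|5 - -9| = 14.
sigma = 6.
d = 14/6 = 2.3333

2.3333


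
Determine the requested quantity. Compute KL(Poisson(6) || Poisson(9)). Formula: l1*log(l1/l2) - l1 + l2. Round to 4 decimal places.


KL divergence for Poisson:
KL = l1*log(l1/l2) - l1 + l2.
l1 = 6, l2 = 9.
log(6/9) = -0.405465.
l1*log(l1/l2) = 6 * -0.405465 = -2.432791.
KL = -2.432791 - 6 + 9 = 0.5672

0.5672


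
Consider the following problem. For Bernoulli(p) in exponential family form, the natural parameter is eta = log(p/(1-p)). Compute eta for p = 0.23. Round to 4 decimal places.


Natural parameter for Bernoulli: eta = log(p/(1-p)).
p = 0.23, 1-p = 0.77.
p/(1-p) = 0.298701.
eta = log(0.298701) = -1.2083

-1.2083


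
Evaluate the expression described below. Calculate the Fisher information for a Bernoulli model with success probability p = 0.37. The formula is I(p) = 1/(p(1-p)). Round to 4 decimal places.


For Bernoulli(p), Fisher information is I(p) = 1/(p*(1-p)).
p = 0.37, 1-p = 0.63.
p*(1-p) = 0.2331.
I(p) = 1/0.2331 = 4.2900

4.2900


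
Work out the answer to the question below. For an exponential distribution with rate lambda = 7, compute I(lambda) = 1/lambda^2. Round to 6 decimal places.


Fisher information for exponential: I(lambda) = 1/lambda^2.
lambda = 7, lambda^2 = 49.
I = 1/49 = 0.020408

0.020408


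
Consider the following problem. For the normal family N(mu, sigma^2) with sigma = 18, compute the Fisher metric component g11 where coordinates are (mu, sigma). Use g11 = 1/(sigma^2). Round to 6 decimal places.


For the 2-parameter normal family, the Fisher metric has:
  g11 = 1/sigma^2, g22 = 2/sigma^2.
sigma = 18, sigma^2 = 324.
g11 = 0.003086

0.003086


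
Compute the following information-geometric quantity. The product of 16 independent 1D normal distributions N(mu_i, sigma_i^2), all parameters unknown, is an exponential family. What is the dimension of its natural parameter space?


Exponential family dimension calculation:
Each univariate normal has two natural parameters (mu/sigma^2 and -1/(2 sigma^2)).
With 16 independent components, dim = 2 * 16 = 32.

32


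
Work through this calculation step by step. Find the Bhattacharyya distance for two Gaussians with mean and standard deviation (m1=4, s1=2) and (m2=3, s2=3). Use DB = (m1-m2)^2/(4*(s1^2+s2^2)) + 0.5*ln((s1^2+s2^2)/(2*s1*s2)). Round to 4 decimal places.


Bhattacharyya distance between two Gaussians:
DB = (m1-m2)^2/(4*(s1^2+s2^2)) + (1/2)*ln((s1^2+s2^2)/(2*s1*s2)).
(m1-m2)^2 = (1)^2 = 1.
s1^2+s2^2 = 4 + 9 = 13.
term1 = 1/52 = 0.019231.
term2 = 0.5*ln(13/12.0) = 0.040021.
DB = 0.019231 + 0.040021 = 0.0593

0.0593


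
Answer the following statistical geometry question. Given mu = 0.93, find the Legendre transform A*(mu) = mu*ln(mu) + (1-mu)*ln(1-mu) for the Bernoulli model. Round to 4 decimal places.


Legendre transform for Bernoulli:
A*(mu) = mu*log(mu) + (1-mu)*log(1-mu).
mu = 0.93, 1-mu = 0.07.
mu*log(mu) = 0.93*log(0.93) = -0.067491.
(1-mu)*log(1-mu) = 0.07*log(0.07) = -0.186148.
A* = -0.067491 + -0.186148 = -0.2536

-0.2536


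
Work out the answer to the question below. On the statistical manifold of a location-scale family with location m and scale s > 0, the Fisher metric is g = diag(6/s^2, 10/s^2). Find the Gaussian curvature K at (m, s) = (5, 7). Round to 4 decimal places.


The metric has the form g = (A dm^2 + B ds^2)/s^2 with A = 6, B = 10.
Substitute u = sqrt(A/B)*m: g = B*(du^2 + ds^2)/s^2, i.e. B times the
Poincare upper half-plane metric, which has constant Gaussian curvature -1.
Scaling a 2D metric by a constant c divides the Gaussian curvature by c,
so K = -1/B = -1/(10) = -0.1000 everywhere (the point (m, s) = (5, 7) is irrelevant:
the curvature is constant).
The requested Gaussian curvature is K = -0.1000.

-0.1000


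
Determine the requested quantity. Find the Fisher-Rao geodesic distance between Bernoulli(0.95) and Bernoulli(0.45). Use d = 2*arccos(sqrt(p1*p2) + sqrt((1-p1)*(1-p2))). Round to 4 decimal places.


Geodesic distance on Bernoulli manifold:
d(p1,p2) = 2*arccos(sqrt(p1*p2) + sqrt((1-p1)*(1-p2))).
sqrt(p1*p2) = sqrt(0.95*0.45) = 0.653835.
sqrt((1-p1)*(1-p2)) = sqrt(0.05*0.55) = 0.165831.
arg = 0.653835 + 0.165831 = 0.819666.
d = 2*arccos(0.819666) = 1.2199

1.2199


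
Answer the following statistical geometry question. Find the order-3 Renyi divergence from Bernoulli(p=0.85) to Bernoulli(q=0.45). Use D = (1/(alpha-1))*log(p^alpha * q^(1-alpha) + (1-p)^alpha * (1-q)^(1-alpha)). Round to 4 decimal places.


Renyi divergence of order alpha between Bernoulli distributions:
D = (1/(alpha-1))*log(p^alpha * q^(1-alpha) + (1-p)^alpha * (1-q)^(1-alpha)).
alpha = 3, p = 0.85, q = 0.45.
p^alpha * q^(1-alpha) = 0.85^3 * 0.45^-2 = 3.032716.
(1-p)^alpha * (1-q)^(1-alpha) = 0.15^3 * 0.55^-2 = 0.011157.
sum = 3.032716 + 0.011157 = 3.043873.
D = (1/2)*log(3.043873) = 0.5566

0.5566


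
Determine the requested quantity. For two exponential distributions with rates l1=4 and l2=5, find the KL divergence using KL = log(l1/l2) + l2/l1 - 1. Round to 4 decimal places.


KL divergence for exponential family:
KL = log(l1/l2) + l2/l1 - 1.
log(4/5) = -0.223144.
5/4 = 1.25.
KL = -0.223144 + 1.25 - 1 = 0.0269

0.0269


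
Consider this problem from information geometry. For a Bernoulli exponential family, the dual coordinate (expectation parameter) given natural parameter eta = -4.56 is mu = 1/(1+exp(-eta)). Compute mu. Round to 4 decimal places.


Dual coordinate (expectation parameter) for Bernoulli:
mu = 1/(1+exp(-eta)).
eta = -4.56.
exp(-eta) = exp(4.56) = 95.58348.
mu = 1/(1+95.58348) = 0.0104

0.0104


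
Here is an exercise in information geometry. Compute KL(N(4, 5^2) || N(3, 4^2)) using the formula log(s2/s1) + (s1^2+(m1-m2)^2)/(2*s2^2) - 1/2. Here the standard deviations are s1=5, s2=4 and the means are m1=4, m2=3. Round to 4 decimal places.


KL divergence between normal distributions:
KL = log(s2/s1) + (s1^2 + (m1-m2)^2)/(2*s2^2) - 1/2.
log(4/5) = -0.223144.
(5^2 + (4-3)^2)/(2*4^2) = (25 + 1)/32 = 0.8125.
KL = -0.223144 + 0.8125 - 0.5 = 0.0894

0.0894


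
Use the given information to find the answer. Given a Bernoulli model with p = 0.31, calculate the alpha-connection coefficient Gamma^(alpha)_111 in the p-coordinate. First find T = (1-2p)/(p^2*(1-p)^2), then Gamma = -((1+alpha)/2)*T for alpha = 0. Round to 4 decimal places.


Skewness (Amari-Chentsov) tensor: T = (1-2p)/(p^2*(1-p)^2).
p = 0.31, 1-2p = 0.38, p^2 = 0.0961, (1-p)^2 = 0.4761.
T = 0.38/(0.0961 * 0.4761) = 8.305428.
In the p-coordinate, Gamma^(alpha) = Gamma^(0) - (alpha/2)*T with Gamma^(0) = (1/2)*g'(p) = -T/2,
so Gamma^(alpha) = -((1+alpha)/2)*T.
alpha = 0, -(1+alpha)/2 = -0.5.
Gamma = -0.5 * 8.305428 = -4.1527

-4.1527


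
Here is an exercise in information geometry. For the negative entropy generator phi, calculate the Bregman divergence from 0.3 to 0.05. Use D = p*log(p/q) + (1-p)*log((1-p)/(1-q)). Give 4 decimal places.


Bregman divergence with negative entropy generator:
D = p*log(p/q) + (1-p)*log((1-p)/(1-q)).
p = 0.3, q = 0.05.
p*log(p/q) = 0.3*log(0.3/0.05) = 0.537528.
(1-p)*log((1-p)/(1-q)) = 0.7*log(0.7/0.95) = -0.213767.
D = 0.537528 + -0.213767 = 0.3238

0.3238


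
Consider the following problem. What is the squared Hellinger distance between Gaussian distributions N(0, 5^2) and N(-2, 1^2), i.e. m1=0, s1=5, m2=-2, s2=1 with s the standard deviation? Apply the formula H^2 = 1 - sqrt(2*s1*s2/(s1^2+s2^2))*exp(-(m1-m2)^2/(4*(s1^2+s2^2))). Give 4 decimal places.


Squared Hellinger distance for Gaussians:
H^2 = 1 - sqrt(2*s1*s2/(s1^2+s2^2)) * exp(-(m1-m2)^2/(4*(s1^2+s2^2))).
s1^2 = 25, s2^2 = 1, s1^2+s2^2 = 26.
sqrt(2*5*1/(26)) = 0.620174.
(m1-m2)^2 = (2)^2 = 4.
exp(-4/(4*26)) = exp(-0.038462) = 0.962269.
H^2 = 1 - 0.620174*0.962269 = 0.4032

0.4032


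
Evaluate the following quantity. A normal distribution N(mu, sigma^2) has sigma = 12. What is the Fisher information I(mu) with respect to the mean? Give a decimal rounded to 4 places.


The Fisher information for the mean of a normal distribution is I(mu) = 1/sigma^2.
sigma = 12, so sigma^2 = 144.
I(mu) = 1/144 = 0.0069

0.0069


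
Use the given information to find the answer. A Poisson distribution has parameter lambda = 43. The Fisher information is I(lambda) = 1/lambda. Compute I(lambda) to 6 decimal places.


Fisher information for Poisson: I(lambda) = 1/lambda.
lambda = 43.
I(lambda) = 1/43 = 0.023256

0.023256


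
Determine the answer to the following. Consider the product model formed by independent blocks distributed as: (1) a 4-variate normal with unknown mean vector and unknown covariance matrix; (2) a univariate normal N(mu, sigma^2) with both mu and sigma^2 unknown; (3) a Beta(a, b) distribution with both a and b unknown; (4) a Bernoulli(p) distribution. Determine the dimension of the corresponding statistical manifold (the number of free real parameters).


The dimension of a statistical manifold equals the number of free
(independent) real parameters of the model. For a product of independent
blocks the parameter counts add.
- 4-variate normal: 4 (mean) + 4*5/2 = 10 (symmetric covariance) = 14.
- normal (mu, sigma^2): 2.
- Beta (a, b): 2.
- Bernoulli (p): 1.
Total = 14 + 2 + 2 + 1 = 19.
Dimension = 19

19


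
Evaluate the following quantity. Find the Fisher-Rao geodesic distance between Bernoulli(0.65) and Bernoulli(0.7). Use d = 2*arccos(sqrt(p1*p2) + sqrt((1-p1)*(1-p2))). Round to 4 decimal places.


Geodesic distance on Bernoulli manifold:
d(p1,p2) = 2*arccos(sqrt(p1*p2) + sqrt((1-p1)*(1-p2))).
sqrt(p1*p2) = sqrt(0.65*0.7) = 0.674537.
sqrt((1-p1)*(1-p2)) = sqrt(0.35*0.3) = 0.324037.
arg = 0.674537 + 0.324037 = 0.998574.
d = 2*arccos(0.998574) = 0.1068

0.1068


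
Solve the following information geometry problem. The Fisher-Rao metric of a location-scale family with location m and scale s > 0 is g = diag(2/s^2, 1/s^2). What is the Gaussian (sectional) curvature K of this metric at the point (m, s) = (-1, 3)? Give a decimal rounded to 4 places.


The metric has the form g = (A dm^2 + B ds^2)/s^2 with A = 2, B = 1.
Substitute u = sqrt(A/B)*m: g = B*(du^2 + ds^2)/s^2, i.e. B times the
Poincare upper half-plane metric, which has constant Gaussian curvature -1.
Scaling a 2D metric by a constant c divides the Gaussian curvature by c,
so K = -1/B = -1/(1) = -1.0000 everywhere (the point (m, s) = (-1, 3) is irrelevant:
the curvature is constant).
The requested Gaussian curvature is K = -1.0000.

-1.0000


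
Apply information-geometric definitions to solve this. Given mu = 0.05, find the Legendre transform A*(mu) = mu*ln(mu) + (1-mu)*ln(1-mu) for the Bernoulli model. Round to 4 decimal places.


Legendre transform for Bernoulli:
A*(mu) = mu*log(mu) + (1-mu)*log(1-mu).
mu = 0.05, 1-mu = 0.95.
mu*log(mu) = 0.05*log(0.05) = -0.149787.
(1-mu)*log(1-mu) = 0.95*log(0.95) = -0.048729.
A* = -0.149787 + -0.048729 = -0.1985

-0.1985


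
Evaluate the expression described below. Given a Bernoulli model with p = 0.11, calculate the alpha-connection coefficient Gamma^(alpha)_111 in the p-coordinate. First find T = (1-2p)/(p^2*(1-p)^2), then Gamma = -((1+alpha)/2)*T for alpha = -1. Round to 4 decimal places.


Skewness (Amari-Chentsov) tensor: T = (1-2p)/(p^2*(1-p)^2).
p = 0.11, 1-2p = 0.78, p^2 = 0.0121, (1-p)^2 = 0.7921.
T = 0.78/(0.0121 * 0.7921) = 81.382161.
In the p-coordinate, Gamma^(alpha) = Gamma^(0) - (alpha/2)*T with Gamma^(0) = (1/2)*g'(p) = -T/2,
so Gamma^(alpha) = -((1+alpha)/2)*T.
alpha = -1, -(1+alpha)/2 = 0.0.
Gamma = 0.0 * 81.382161 = 0.0000

0.0000


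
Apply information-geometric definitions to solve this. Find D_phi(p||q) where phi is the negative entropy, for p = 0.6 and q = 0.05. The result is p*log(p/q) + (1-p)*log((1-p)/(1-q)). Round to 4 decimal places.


Bregman divergence with negative entropy generator:
D = p*log(p/q) + (1-p)*log((1-p)/(1-q)).
p = 0.6, q = 0.05.
p*log(p/q) = 0.6*log(0.6/0.05) = 1.490944.
(1-p)*log((1-p)/(1-q)) = 0.4*log(0.4/0.95) = -0.345999.
D = 1.490944 + -0.345999 = 1.1449

1.1449


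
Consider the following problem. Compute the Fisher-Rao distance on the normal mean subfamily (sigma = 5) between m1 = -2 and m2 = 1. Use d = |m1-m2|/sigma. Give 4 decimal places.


On the fixed-variance normal subfamily, geodesic distance = |m1-m2|/sigma.
|-2 - 1| = 3.
sigma = 5.
d = 3/5 = 0.6000

0.6000


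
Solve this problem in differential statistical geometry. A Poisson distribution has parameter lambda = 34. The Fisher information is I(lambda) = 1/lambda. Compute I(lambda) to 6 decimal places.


Fisher information for Poisson: I(lambda) = 1/lambda.
lambda = 34.
I(lambda) = 1/34 = 0.029412

0.029412


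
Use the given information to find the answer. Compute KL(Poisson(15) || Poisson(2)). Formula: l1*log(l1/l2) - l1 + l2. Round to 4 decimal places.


KL divergence for Poisson:
KL = l1*log(l1/l2) - l1 + l2.
l1 = 15, l2 = 2.
log(15/2) = 2.014903.
l1*log(l1/l2) = 15 * 2.014903 = 30.223545.
KL = 30.223545 - 15 + 2 = 17.2235

17.2235


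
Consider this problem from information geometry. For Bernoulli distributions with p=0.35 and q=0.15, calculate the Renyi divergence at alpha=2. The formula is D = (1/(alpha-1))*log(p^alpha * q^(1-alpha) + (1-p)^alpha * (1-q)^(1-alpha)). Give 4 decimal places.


Renyi divergence of order alpha between Bernoulli distributions:
D = (1/(alpha-1))*log(p^alpha * q^(1-alpha) + (1-p)^alpha * (1-q)^(1-alpha)).
alpha = 2, p = 0.35, q = 0.15.
p^alpha * q^(1-alpha) = 0.35^2 * 0.15^-1 = 0.816667.
(1-p)^alpha * (1-q)^(1-alpha) = 0.65^2 * 0.85^-1 = 0.497059.
sum = 0.816667 + 0.497059 = 1.313725.
D = (1/1)*log(1.313725) = 0.2729

0.2729


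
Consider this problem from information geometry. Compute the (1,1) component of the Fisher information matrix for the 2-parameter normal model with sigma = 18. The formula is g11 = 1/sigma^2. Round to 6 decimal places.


For the 2-parameter normal family, the Fisher metric has:
  g11 = 1/sigma^2, g22 = 2/sigma^2.
sigma = 18, sigma^2 = 324.
g11 = 0.003086

0.003086


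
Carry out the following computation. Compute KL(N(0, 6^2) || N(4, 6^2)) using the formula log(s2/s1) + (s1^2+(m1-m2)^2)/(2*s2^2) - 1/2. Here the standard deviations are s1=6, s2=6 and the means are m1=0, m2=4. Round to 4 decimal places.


KL divergence between normal distributions:
KL = log(s2/s1) + (s1^2 + (m1-m2)^2)/(2*s2^2) - 1/2.
log(6/6) = 0.0.
(6^2 + (0-4)^2)/(2*6^2) = (36 + 16)/72 = 0.722222.
KL = 0.0 + 0.722222 - 0.5 = 0.2222

0.2222


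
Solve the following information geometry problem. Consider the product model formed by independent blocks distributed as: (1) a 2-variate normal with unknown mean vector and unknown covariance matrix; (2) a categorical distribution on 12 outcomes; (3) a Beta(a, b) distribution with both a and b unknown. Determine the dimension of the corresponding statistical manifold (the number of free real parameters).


The dimension of a statistical manifold equals the number of free
(independent) real parameters of the model. For a product of independent
blocks the parameter counts add.
- 2-variate normal: 2 (mean) + 2*3/2 = 3 (symmetric covariance) = 5.
- categorical on 12 outcomes (probabilities sum to 1): 12-1 = 11.
- Beta (a, b): 2.
Total = 5 + 11 + 2 = 18.
Dimension = 18

18


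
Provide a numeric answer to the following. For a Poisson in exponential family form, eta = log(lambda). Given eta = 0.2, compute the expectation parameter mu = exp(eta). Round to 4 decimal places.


Expectation parameter for Poisson exponential family:
mu = exp(eta).
eta = 0.2.
mu = exp(0.2) = 1.2214

1.2214


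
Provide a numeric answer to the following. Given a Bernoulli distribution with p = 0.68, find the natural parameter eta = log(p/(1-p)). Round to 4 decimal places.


Natural parameter for Bernoulli: eta = log(p/(1-p)).
p = 0.68, 1-p = 0.32.
p/(1-p) = 2.125.
eta = log(2.125) = 0.7538

0.7538


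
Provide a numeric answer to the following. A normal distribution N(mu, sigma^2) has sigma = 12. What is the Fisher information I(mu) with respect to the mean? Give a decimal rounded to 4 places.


The Fisher information for the mean of a normal distribution is I(mu) = 1/sigma^2.
sigma = 12, so sigma^2 = 144.
I(mu) = 1/144 = 0.0069

0.0069


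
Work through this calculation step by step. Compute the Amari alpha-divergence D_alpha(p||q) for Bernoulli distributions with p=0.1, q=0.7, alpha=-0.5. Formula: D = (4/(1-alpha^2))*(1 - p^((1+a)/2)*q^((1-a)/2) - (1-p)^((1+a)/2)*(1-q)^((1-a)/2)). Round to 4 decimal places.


Amari alpha-divergence:
D = (4/(1-alpha^2))*(1 - p^((1+a)/2)*q^((1-a)/2) - (1-p)^((1+a)/2)*(1-q)^((1-a)/2)).
alpha = -0.5, p = 0.1, q = 0.7.
e1 = (1+alpha)/2 = 0.25, e2 = (1-alpha)/2 = 0.75.
t1 = p^e1 * q^e2 = 0.1^0.25 * 0.7^0.75 = 0.430352.
t2 = (1-p)^e1 * (1-q)^e2 = 0.9^0.25 * 0.3^0.75 = 0.394822.
4/(1-alpha^2) = 5.333333.
D = 5.333333*(1 - 0.430352 - 0.394822) = 0.9324

0.9324


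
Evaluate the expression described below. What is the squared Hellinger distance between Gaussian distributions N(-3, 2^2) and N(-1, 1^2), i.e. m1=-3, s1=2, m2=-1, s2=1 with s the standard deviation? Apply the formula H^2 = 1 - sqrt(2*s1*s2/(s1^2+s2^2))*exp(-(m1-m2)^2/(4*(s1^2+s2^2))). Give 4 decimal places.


Squared Hellinger distance for Gaussians:
H^2 = 1 - sqrt(2*s1*s2/(s1^2+s2^2)) * exp(-(m1-m2)^2/(4*(s1^2+s2^2))).
s1^2 = 4, s2^2 = 1, s1^2+s2^2 = 5.
sqrt(2*2*1/(5)) = 0.894427.
(m1-m2)^2 = (-2)^2 = 4.
exp(-4/(4*5)) = exp(-0.2) = 0.818731.
H^2 = 1 - 0.894427*0.818731 = 0.2677

0.2677


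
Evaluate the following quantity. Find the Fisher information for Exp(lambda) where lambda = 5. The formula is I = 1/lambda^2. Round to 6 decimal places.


Fisher information for exponential: I(lambda) = 1/lambda^2.
lambda = 5, lambda^2 = 25.
I = 1/25 = 0.040000

0.040000


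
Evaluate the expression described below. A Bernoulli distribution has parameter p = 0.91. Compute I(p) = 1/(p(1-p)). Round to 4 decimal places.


For Bernoulli(p), Fisher information is I(p) = 1/(p*(1-p)).
p = 0.91, 1-p = 0.09.
p*(1-p) = 0.0819.
I(p) = 1/0.0819 = 12.2100

12.2100


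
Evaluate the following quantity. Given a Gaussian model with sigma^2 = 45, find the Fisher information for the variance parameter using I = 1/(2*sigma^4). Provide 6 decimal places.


Fisher information for variance: I(sigma^2) = 1/(2*sigma^4).
sigma^2 = 45, so sigma^4 = 2025.
I = 1/(2*2025) = 1/4050 = 0.000247

0.000247


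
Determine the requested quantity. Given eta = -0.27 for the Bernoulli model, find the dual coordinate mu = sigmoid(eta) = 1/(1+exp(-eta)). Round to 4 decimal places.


Dual coordinate (expectation parameter) for Bernoulli:
mu = 1/(1+exp(-eta)).
eta = -0.27.
exp(-eta) = exp(0.27) = 1.309964.
mu = 1/(1+1.309964) = 0.4329

0.4329


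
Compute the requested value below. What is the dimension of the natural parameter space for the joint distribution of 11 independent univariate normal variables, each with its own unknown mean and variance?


Exponential family dimension calculation:
Each univariate normal has two natural parameters (mu/sigma^2 and -1/(2 sigma^2)).
With 11 independent components, dim = 2 * 11 = 22.

22


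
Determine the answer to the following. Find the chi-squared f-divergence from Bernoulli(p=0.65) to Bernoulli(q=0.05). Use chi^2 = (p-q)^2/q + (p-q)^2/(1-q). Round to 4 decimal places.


Chi-squared divergence between Bernoulli distributions:
chi^2 = (p-q)^2/q + (p-q)^2/(1-q).
p = 0.65, q = 0.05, p-q = 0.6.
(p-q)^2 = 0.36.
term1 = 0.36/0.05 = 7.2.
term2 = 0.36/0.95 = 0.378947.
chi^2 = 7.2 + 0.378947 = 7.5789

7.5789


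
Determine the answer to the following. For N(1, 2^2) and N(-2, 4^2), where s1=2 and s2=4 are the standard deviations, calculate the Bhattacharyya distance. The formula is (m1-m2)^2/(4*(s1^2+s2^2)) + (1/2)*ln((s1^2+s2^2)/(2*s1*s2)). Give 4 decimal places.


Bhattacharyya distance between two Gaussians:
DB = (m1-m2)^2/(4*(s1^2+s2^2)) + (1/2)*ln((s1^2+s2^2)/(2*s1*s2)).
(m1-m2)^2 = (3)^2 = 9.
s1^2+s2^2 = 4 + 16 = 20.
term1 = 9/80 = 0.1125.
term2 = 0.5*ln(20/16.0) = 0.111572.
DB = 0.1125 + 0.111572 = 0.2241

0.2241


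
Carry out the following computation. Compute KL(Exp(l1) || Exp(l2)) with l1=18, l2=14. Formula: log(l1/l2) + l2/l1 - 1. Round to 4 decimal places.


KL divergence for exponential family:
KL = log(l1/l2) + l2/l1 - 1.
log(18/14) = 0.251314.
14/18 = 0.777778.
KL = 0.251314 + 0.777778 - 1 = 0.0291

0.0291


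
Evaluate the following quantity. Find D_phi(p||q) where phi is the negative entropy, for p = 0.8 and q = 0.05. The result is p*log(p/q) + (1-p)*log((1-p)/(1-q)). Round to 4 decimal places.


Bregman divergence with negative entropy generator:
D = p*log(p/q) + (1-p)*log((1-p)/(1-q)).
p = 0.8, q = 0.05.
p*log(p/q) = 0.8*log(0.8/0.05) = 2.218071.
(1-p)*log((1-p)/(1-q)) = 0.2*log(0.2/0.95) = -0.311629.
D = 2.218071 + -0.311629 = 1.9064

1.9064


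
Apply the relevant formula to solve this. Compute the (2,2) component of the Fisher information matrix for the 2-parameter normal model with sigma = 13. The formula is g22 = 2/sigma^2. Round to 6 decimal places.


For the 2-parameter normal family, the Fisher metric has:
  g11 = 1/sigma^2, g22 = 2/sigma^2.
sigma = 13, sigma^2 = 169.
g22 = 0.011834

0.011834


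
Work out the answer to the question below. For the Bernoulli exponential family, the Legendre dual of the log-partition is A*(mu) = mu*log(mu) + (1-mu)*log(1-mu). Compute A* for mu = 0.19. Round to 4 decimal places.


Legendre transform for Bernoulli:
A*(mu) = mu*log(mu) + (1-mu)*log(1-mu).
mu = 0.19, 1-mu = 0.81.
mu*log(mu) = 0.19*log(0.19) = -0.315539.
(1-mu)*log(1-mu) = 0.81*log(0.81) = -0.170684.
A* = -0.315539 + -0.170684 = -0.4862

-0.4862


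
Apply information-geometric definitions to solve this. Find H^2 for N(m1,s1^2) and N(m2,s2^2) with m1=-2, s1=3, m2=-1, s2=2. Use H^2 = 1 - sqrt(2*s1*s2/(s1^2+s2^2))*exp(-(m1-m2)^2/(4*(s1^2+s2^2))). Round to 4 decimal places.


Squared Hellinger distance for Gaussians:
H^2 = 1 - sqrt(2*s1*s2/(s1^2+s2^2)) * exp(-(m1-m2)^2/(4*(s1^2+s2^2))).
s1^2 = 9, s2^2 = 4, s1^2+s2^2 = 13.
sqrt(2*3*2/(13)) = 0.960769.
(m1-m2)^2 = (-1)^2 = 1.
exp(-1/(4*13)) = exp(-0.019231) = 0.980953.
H^2 = 1 - 0.960769*0.980953 = 0.0575

0.0575


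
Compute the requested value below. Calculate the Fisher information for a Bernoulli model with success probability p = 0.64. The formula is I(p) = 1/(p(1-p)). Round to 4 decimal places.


For Bernoulli(p), Fisher information is I(p) = 1/(p*(1-p)).
p = 0.64, 1-p = 0.36.
p*(1-p) = 0.2304.
I(p) = 1/0.2304 = 4.3403

4.3403


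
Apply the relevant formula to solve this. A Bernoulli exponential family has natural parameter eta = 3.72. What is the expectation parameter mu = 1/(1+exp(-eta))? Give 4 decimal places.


Dual coordinate (expectation parameter) for Bernoulli:
mu = 1/(1+exp(-eta)).
eta = 3.72.
exp(-eta) = exp(-3.72) = 0.024234.
mu = 1/(1+0.024234) = 0.9763

0.9763


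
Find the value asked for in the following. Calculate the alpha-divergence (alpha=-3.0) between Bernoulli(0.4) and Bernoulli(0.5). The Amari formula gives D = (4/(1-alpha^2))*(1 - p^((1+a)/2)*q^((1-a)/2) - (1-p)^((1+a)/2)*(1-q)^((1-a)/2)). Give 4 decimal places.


Amari alpha-divergence:
D = (4/(1-alpha^2))*(1 - p^((1+a)/2)*q^((1-a)/2) - (1-p)^((1+a)/2)*(1-q)^((1-a)/2)).
alpha = -3.0, p = 0.4, q = 0.5.
e1 = (1+alpha)/2 = -1.0, e2 = (1-alpha)/2 = 2.0.
t1 = p^e1 * q^e2 = 0.4^-1.0 * 0.5^2.0 = 0.625.
t2 = (1-p)^e1 * (1-q)^e2 = 0.6^-1.0 * 0.5^2.0 = 0.416667.
4/(1-alpha^2) = -0.5.
D = -0.5*(1 - 0.625 - 0.416667) = 0.0208

0.0208


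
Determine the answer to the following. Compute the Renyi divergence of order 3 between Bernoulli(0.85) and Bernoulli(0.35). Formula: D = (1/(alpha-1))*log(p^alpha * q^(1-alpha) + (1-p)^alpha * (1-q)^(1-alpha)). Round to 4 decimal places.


Renyi divergence of order alpha between Bernoulli distributions:
D = (1/(alpha-1))*log(p^alpha * q^(1-alpha) + (1-p)^alpha * (1-q)^(1-alpha)).
alpha = 3, p = 0.85, q = 0.35.
p^alpha * q^(1-alpha) = 0.85^3 * 0.35^-2 = 5.013265.
(1-p)^alpha * (1-q)^(1-alpha) = 0.15^3 * 0.65^-2 = 0.007988.
sum = 5.013265 + 0.007988 = 5.021253.
D = (1/2)*log(5.021253) = 0.8068

0.8068


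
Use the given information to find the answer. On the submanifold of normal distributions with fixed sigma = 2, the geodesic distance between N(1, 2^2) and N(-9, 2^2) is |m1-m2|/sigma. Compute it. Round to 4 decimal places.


On the fixed-variance normal subfamily, geodesic distance = |m1-m2|/sigma.
|1 - -9| = 10.
sigma = 2.
d = 10/2 = 5.0000

5.0000


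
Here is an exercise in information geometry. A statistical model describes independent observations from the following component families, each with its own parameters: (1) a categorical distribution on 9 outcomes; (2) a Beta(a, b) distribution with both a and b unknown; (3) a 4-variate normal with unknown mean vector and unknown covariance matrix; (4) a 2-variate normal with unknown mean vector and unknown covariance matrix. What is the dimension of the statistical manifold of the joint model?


The dimension of a statistical manifold equals the number of free
(independent) real parameters of the model. For a product of independent
blocks the parameter counts add.
- categorical on 9 outcomes (probabilities sum to 1): 9-1 = 8.
- Beta (a, b): 2.
- 4-variate normal: 4 (mean) + 4*5/2 = 10 (symmetric covariance) = 14.
- 2-variate normal: 2 (mean) + 2*3/2 = 3 (symmetric covariance) = 5.
Total = 8 + 2 + 14 + 5 = 29.
Dimension = 29

29


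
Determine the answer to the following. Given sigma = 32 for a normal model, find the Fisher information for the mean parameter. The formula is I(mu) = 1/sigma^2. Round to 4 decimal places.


The Fisher information for the mean of a normal distribution is I(mu) = 1/sigma^2.
sigma = 32, so sigma^2 = 1024.
I(mu) = 1/1024 = 0.0010

0.0010


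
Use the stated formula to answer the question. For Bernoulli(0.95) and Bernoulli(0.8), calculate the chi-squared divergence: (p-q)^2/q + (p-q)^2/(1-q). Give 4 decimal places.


Chi-squared divergence between Bernoulli distributions:
chi^2 = (p-q)^2/q + (p-q)^2/(1-q).
p = 0.95, q = 0.8, p-q = 0.15.
(p-q)^2 = 0.0225.
term1 = 0.0225/0.8 = 0.028125.
term2 = 0.0225/0.2 = 0.1125.
chi^2 = 0.028125 + 0.1125 = 0.1406

0.1406


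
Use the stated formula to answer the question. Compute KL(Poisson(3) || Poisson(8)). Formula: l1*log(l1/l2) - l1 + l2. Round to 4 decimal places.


KL divergence for Poisson:
KL = l1*log(l1/l2) - l1 + l2.
l1 = 3, l2 = 8.
log(3/8) = -0.980829.
l1*log(l1/l2) = 3 * -0.980829 = -2.942488.
KL = -2.942488 - 3 + 8 = 2.0575

2.0575


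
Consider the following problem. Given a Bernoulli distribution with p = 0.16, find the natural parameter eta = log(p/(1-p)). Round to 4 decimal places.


Natural parameter for Bernoulli: eta = log(p/(1-p)).
p = 0.16, 1-p = 0.84.
p/(1-p) = 0.190476.
eta = log(0.190476) = -1.6582

-1.6582


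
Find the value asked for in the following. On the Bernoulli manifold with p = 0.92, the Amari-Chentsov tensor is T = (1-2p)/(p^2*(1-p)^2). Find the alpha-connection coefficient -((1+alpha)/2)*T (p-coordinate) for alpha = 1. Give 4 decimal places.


Skewness (Amari-Chentsov) tensor: T = (1-2p)/(p^2*(1-p)^2).
p = 0.92, 1-2p = -0.84, p^2 = 0.8464, (1-p)^2 = 0.0064.
T = -0.84/(0.8464 * 0.0064) = -155.068526.
In the p-coordinate, Gamma^(alpha) = Gamma^(0) - (alpha/2)*T with Gamma^(0) = (1/2)*g'(p) = -T/2,
so Gamma^(alpha) = -((1+alpha)/2)*T.
alpha = 1, -(1+alpha)/2 = -1.0.
Gamma = -1.0 * -155.068526 = 155.0685

155.0685


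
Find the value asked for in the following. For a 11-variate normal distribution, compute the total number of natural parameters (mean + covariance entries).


Exponential family dimension calculation:
For 11-dim MVN: mean has 11 params, covariance has 11*12/2 = 66 unique entries.
Total dim = 11 + 66 = 77.

77


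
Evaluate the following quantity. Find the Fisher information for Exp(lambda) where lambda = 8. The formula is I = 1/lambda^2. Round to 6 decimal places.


Fisher information for exponential: I(lambda) = 1/lambda^2.
lambda = 8, lambda^2 = 64.
I = 1/64 = 0.015625

0.015625


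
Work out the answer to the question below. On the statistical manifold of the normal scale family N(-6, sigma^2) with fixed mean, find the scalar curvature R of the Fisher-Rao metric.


This family has a single free parameter, so its statistical manifold
is 1-dimensional. The Riemann curvature tensor of any 1-dimensional
Riemannian manifold vanishes identically, so R = 0.

0


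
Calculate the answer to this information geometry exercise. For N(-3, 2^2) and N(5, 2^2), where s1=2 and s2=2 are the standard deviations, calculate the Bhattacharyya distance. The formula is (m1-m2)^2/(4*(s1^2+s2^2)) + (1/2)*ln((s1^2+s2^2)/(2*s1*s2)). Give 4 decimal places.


Bhattacharyya distance between two Gaussians:
DB = (m1-m2)^2/(4*(s1^2+s2^2)) + (1/2)*ln((s1^2+s2^2)/(2*s1*s2)).
(m1-m2)^2 = (-8)^2 = 64.
s1^2+s2^2 = 4 + 4 = 8.
term1 = 64/32 = 2.0.
term2 = 0.5*ln(8/8.0) = 0.0.
DB = 2.0 + 0.0 = 2.0000

2.0000


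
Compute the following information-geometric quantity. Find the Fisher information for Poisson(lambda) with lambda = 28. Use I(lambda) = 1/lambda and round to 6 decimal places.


Fisher information for Poisson: I(lambda) = 1/lambda.
lambda = 28.
I(lambda) = 1/28 = 0.035714

0.035714


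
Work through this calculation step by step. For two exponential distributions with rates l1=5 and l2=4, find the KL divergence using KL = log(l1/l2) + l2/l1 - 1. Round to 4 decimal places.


KL divergence for exponential family:
KL = log(l1/l2) + l2/l1 - 1.
log(5/4) = 0.223144.
4/5 = 0.8.
KL = 0.223144 + 0.8 - 1 = 0.0231

0.0231


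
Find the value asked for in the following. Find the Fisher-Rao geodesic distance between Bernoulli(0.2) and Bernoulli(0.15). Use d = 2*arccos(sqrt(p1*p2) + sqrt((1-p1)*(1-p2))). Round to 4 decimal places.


Geodesic distance on Bernoulli manifold:
d(p1,p2) = 2*arccos(sqrt(p1*p2) + sqrt((1-p1)*(1-p2))).
sqrt(p1*p2) = sqrt(0.2*0.15) = 0.173205.
sqrt((1-p1)*(1-p2)) = sqrt(0.8*0.85) = 0.824621.
arg = 0.173205 + 0.824621 = 0.997826.
d = 2*arccos(0.997826) = 0.1319

0.1319


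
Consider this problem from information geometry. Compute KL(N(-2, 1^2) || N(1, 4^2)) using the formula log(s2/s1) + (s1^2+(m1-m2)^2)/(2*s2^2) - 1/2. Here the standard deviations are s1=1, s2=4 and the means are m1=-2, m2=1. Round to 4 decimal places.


KL divergence between normal distributions:
KL = log(s2/s1) + (s1^2 + (m1-m2)^2)/(2*s2^2) - 1/2.
log(4/1) = 1.386294.
(1^2 + (-2-1)^2)/(2*4^2) = (1 + 9)/32 = 0.3125.
KL = 1.386294 + 0.3125 - 0.5 = 1.1988

1.1988


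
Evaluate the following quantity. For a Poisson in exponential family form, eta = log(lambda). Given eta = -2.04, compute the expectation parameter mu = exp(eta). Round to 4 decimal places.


Expectation parameter for Poisson exponential family:
mu = exp(eta).
eta = -2.04.
mu = exp(-2.04) = 0.1300

0.1300


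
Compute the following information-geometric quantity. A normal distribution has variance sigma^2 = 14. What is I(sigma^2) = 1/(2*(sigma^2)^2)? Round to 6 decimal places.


Fisher information for variance: I(sigma^2) = 1/(2*sigma^4).
sigma^2 = 14, so sigma^4 = 196.
I = 1/(2*196) = 1/392 = 0.002551

0.002551


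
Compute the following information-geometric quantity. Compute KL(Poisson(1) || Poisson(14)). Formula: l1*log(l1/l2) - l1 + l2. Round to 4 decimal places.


KL divergence for Poisson:
KL = l1*log(l1/l2) - l1 + l2.
l1 = 1, l2 = 14.
log(1/14) = -2.639057.
l1*log(l1/l2) = 1 * -2.639057 = -2.639057.
KL = -2.639057 - 1 + 14 = 10.3609

10.3609


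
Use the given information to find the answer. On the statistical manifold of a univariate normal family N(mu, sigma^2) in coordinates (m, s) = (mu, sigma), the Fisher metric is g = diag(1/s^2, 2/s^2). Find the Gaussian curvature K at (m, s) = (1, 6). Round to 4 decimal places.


The metric has the form g = (A dm^2 + B ds^2)/s^2 with A = 1, B = 2.
Substitute u = sqrt(A/B)*m: g = B*(du^2 + ds^2)/s^2, i.e. B times the
Poincare upper half-plane metric, which has constant Gaussian curvature -1.
Scaling a 2D metric by a constant c divides the Gaussian curvature by c,
so K = -1/B = -1/(2) = -0.5000 everywhere (the point (m, s) = (1, 6) is irrelevant:
the curvature is constant).
The requested Gaussian curvature is K = -0.5000.

-0.5000


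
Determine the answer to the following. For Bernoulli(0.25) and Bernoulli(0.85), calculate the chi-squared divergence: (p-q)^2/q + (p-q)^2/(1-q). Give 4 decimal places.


Chi-squared divergence between Bernoulli distributions:
chi^2 = (p-q)^2/q + (p-q)^2/(1-q).
p = 0.25, q = 0.85, p-q = -0.6.
(p-q)^2 = 0.36.
term1 = 0.36/0.85 = 0.423529.
term2 = 0.36/0.15 = 2.4.
chi^2 = 0.423529 + 2.4 = 2.8235

2.8235


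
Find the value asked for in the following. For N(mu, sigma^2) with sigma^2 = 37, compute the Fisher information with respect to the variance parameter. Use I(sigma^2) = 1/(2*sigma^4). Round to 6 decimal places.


Fisher information for variance: I(sigma^2) = 1/(2*sigma^4).
sigma^2 = 37, so sigma^4 = 1369.
I = 1/(2*1369) = 1/2738 = 0.000365

0.000365


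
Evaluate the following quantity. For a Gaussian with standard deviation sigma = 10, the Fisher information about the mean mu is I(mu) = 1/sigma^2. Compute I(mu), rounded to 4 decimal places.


The Fisher information for the mean of a normal distribution is I(mu) = 1/sigma^2.
sigma = 10, so sigma^2 = 100.
I(mu) = 1/100 = 0.0100

0.0100


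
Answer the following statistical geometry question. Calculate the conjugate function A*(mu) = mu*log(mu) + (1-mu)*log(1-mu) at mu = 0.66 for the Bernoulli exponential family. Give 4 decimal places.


Legendre transform for Bernoulli:
A*(mu) = mu*log(mu) + (1-mu)*log(1-mu).
mu = 0.66, 1-mu = 0.34.
mu*log(mu) = 0.66*log(0.66) = -0.27424.
(1-mu)*log(1-mu) = 0.34*log(0.34) = -0.366795.
A* = -0.27424 + -0.366795 = -0.6410

-0.6410


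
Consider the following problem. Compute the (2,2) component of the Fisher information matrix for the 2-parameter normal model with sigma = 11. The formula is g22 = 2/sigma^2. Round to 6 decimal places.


For the 2-parameter normal family, the Fisher metric has:
  g11 = 1/sigma^2, g22 = 2/sigma^2.
sigma = 11, sigma^2 = 121.
g22 = 0.016529

0.016529
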